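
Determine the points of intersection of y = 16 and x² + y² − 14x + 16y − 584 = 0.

(−4, 16) and (18, 16)

From the line, y = 16. Substituting:
x² − 14x − 72 = 0
x = 18 or x = −4, giving (18, 16) and (−4, 16).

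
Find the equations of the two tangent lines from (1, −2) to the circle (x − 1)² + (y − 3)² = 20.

A line y − (−2) = m(x − (1)) is tangent when its distance from (1, 3) is 2√5:
[m·(0) − (5)]² = 20(m² + 1)
4m² − 1 = 0, so m = 1/2 or m = −1/2.
Through (1, −2) these give x − 2y = 5 and x + 2y = −3.

x − 2y = 5 and x + 2y = −3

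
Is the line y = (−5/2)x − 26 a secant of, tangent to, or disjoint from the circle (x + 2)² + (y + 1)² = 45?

Substituting the line into the circle gives 29x² + 516x + 2336 = 0.
Δ = 266256 − 270976 = −4720.
No real roots: the line does not meet the circle.

disjoint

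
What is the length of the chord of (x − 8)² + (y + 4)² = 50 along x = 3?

The line gives x = 3. Substituting into the circle:
y² + 8y − 9 = 0
y = 1 or y = −9, giving (3, 1) and (3, −9).
Chord length = distance between (3, 1) and (3, −9) = √100 = 10.

10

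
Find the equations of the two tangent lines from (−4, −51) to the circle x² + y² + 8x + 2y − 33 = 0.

Write the tangent as mx − y + (−51 − m·(−4)) = 0 and set its distance from the centre to 5√2:
(0m − (50))² = 50(m² + 1)
m² − 49 = 0, so m = 7 or m = −7.
With m = 7: 7x − y = 23. With m = −7: 7x + y = −79.

7x − y = 23 and 7x + y = −79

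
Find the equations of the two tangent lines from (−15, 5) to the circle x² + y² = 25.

y = 5 and 3x + 4y = −25

Write the tangent as mx − y + (5 − m·(−15)) = 0 and set its distance from the centre to 5:
[m·(15) − (−5)]² = 25(m² + 1)
4m² + 3m = 0, so m = 0 or m = −3/4.
Through (−15, 5) these give y = 5 and 3x + 4y = −25.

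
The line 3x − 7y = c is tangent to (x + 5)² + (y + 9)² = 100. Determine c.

c = 48 ± 10√58

The line touches the circle iff its distance from (−5, −9) is 10:
|3·(−5) − 7·(−9) − c| / √58 = 10
|c − (48)| = 10√58.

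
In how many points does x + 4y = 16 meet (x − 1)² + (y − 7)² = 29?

2

Substituting the line into the circle gives 17x² − 8x − 304 = 0.
Δ = 64 − (−20672) = 20736.
Two real roots: the line is a secant.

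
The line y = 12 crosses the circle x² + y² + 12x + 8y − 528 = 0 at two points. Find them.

Express y = 12 and substitute into the circle:
x² + 12x − 288 = 0
x = 12 or x = −24, giving (12, 12) and (−24, 12).

(−24, 12) and (12, 12)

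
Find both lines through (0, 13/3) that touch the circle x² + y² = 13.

2x − 3y = −13 and 2x + 3y = 13

A line y − (13/3) = m(x − (0)) is tangent when its distance from (0, 0) is √13:
(0m − (−13/3))² = 13(m² + 1)
9m² − 4 = 0, so m = 2/3 or m = −2/3.
Through (0, 13/3) these give 2x − 3y = −13 and 2x + 3y = 13.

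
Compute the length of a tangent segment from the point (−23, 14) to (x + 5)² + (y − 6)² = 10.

The centre is (−5, 6) and r = √10. The square of the distance from P to the centre is 324 + 64 = 388.
Power of the point: PT² = |PO|² − r² = 378, so PT = 3√42.

3√42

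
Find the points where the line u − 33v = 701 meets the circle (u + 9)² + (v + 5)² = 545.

From the line, v = (−701 + u)/33. Substituting:
1090u² + 18530u − 218000 = 0  ⟹  u² + 17u − 200 = 0
u = 8 or u = −25, giving (8, −21) and (−25, −22).

(−25, −22) and (8, −21)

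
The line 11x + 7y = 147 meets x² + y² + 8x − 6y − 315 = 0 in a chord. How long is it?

2√170

From the line, y = (147 − 11x)/7. Substituting:
170x² − 2380x = 0  ⟹  x² − 14x = 0
x = 14 or x = 0, giving (14, −1) and (0, 21).
Chord length = distance between (14, −1) and (0, 21) = √680 = 2√170.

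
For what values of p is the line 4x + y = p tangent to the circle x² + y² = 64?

p = ±8√17

The line touches the circle iff its distance from (0, 0) is 8:
|4·0 + 1·0 − p| / √17 = 8
|p| = 8√17.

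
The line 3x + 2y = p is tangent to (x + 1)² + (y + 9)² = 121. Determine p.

p = −21 ± 11√13

For a tangent, require d(centre, line) = r = 11.
|3·(−1) + 2·(−9) − p| / √13 = 11
|p − (−21)| = 11√13.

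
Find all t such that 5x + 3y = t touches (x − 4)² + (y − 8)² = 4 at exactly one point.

Tangency holds when the distance from the centre (4, 8) to the line equals the radius 2:
|5·4 + 3·8 − t| / √34 = 2
|t − (44)| = 2√34.

t = 44 ± 2√34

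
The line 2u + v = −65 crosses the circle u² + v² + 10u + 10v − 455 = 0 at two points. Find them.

(−26, −13) and (−24, −17)

Substitute v = −2u − 65:
5u² + 250u + 3120 = 0  ⟹  u² + 50u + 624 = 0
u = −24 or u = −26, giving (−24, −17) and (−26, −13).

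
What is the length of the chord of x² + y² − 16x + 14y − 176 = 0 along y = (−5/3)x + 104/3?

3√34

Express y = (104 − 5x)/3 and substitute into the circle:
34x² − 1394x + 13600 = 0  ⟹  x² − 41x + 400 = 0
x = 25 or x = 16, giving (25, −7) and (16, 8).
|(25, −7) − (16, 8)| = √((9)² + (−15)²) = 3√34.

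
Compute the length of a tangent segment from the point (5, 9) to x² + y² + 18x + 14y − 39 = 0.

Centre (−9, −7), r² = 169. |PO|² = (14)² + (16)² = 452.
The tangent meets the radius at right angles, so tangent² = |PO|² − r² = 452 − 169 = 283.

√283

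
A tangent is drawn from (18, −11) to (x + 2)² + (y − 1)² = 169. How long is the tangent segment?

5√15

With centre O = (−2, 1), |OP|² = 544 and r² = 169.
The tangent meets the radius at right angles, so tangent² = |PO|² − r² = 544 − 169 = 375.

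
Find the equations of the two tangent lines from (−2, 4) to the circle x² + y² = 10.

x + 3y = 10 and 3x − y = −10

Write the tangent as mx − y + (4 − m·(−2)) = 0 and set its distance from the centre to √10:
[m·(2) − (−4)]² = 10(m² + 1)
3m² − 8m − 3 = 0, so m = −1/3 or m = 3.
Through (−2, 4) these give x + 3y = 10 and 3x − y = −10.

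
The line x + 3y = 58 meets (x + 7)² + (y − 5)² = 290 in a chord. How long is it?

4√10

From the line, y = (58 − x)/3. Substituting:
10x² + 40x − 320 = 0  ⟹  x² + 4x − 32 = 0
x = 4 or x = −8, giving (4, 18) and (−8, 22).
Chord length = distance between (4, 18) and (−8, 22) = √160 = 4√10.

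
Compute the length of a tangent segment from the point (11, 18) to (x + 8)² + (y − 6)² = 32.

√473

Centre (−8, 6), r² = 32. |PO|² = (19)² + (12)² = 505.
Power of the point: PT² = |PO|² − r² = 473, so PT = √473.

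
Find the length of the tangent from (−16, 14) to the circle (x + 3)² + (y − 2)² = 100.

√213

Centre (−3, 2), r² = 100. |PO|² = (−13)² + (12)² = 313.
The tangent meets the radius at right angles, so tangent² = |PO|² − r² = 313 − 100 = 213.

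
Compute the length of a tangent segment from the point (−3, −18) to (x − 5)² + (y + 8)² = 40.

With centre O = (5, −8), |OP|² = 164 and r² = 40.
Power of the point: PT² = |PO|² − r² = 124, so PT = 2√31.

2√31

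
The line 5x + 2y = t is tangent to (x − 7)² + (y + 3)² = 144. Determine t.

For a tangent, require d(centre, line) = r = 12.
|5·7 + 2·(−3) − t| / √29 = 12
|t − (29)| = 12√29.

t = 29 ± 12√29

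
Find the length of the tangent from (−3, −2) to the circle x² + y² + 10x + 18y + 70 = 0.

√17

Centre (−5, −9), r² = 36. |PO|² = (2)² + (7)² = 53.
Power of the point: PT² = |PO|² − r² = 17, so PT = √17.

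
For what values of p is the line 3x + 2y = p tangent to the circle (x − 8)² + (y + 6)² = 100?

For a tangent, require d(centre, line) = r = 10.
|3·8 + 2·(−6) − p| / √13 = 10
|p − (12)| = 10√13.

p = 12 ± 10√13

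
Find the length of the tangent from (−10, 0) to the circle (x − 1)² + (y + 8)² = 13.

Centre (1, −8), r² = 13. |PO|² = (−11)² + (8)² = 185.
The tangent meets the radius at right angles, so tangent² = |PO|² − r² = 185 − 13 = 172.

2√43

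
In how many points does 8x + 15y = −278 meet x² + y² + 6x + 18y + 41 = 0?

d² = (8·(−3) + 15·(−9) − (−278))²/289 = 49; r² = 49.
Since d² = r², the line is tangent.

1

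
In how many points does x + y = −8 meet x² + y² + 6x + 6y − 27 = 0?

2

Centre (−3, −3), r² = 45. Distance² from centre to line = (2)²/2 = 2.
Since d² < r², the line cuts the circle twice.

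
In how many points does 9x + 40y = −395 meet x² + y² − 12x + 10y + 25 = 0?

d² = (9·6 + 40·(−5) − (−395))²/1681 = 62001/1681; r² = 36.
Since d² > r², the line lies outside the circle.

0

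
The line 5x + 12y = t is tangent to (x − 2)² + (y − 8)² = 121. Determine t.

The line touches the circle iff its distance from (2, 8) is 11:
|5·2 + 12·8 − t| / √169 = 11
|t − (106)| = 11·13, so t = 249 or t = −37.

t = −37 or t = 249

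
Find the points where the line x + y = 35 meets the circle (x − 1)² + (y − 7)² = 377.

(12, 23) and (17, 18)

Express y = −x + 35 and substitute into the circle:
2x² − 58x + 408 = 0  ⟹  x² − 29x + 204 = 0
x = 17 or x = 12, giving (17, 18) and (12, 23).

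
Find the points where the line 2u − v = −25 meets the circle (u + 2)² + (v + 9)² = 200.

(−16, −7) and (−12, 1)

From the line, v = 2u + 25. Substituting:
5u² + 140u + 960 = 0  ⟹  u² + 28u + 192 = 0
u = −12 or u = −16, giving (−12, 1) and (−16, −7).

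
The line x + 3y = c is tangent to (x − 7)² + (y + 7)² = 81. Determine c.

c = −14 ± 9√10

For a tangent, require d(centre, line) = r = 9.
|1·7 + 3·(−7) − c| / √10 = 9
|c − (−14)| = 9√10.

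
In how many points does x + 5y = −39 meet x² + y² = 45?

d² = (1·0 + 5·0 − (−39))²/26 = 117/2; r² = 45.
Since d² > r², the line lies outside the circle.

0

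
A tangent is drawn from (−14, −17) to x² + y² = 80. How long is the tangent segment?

9√5

Centre (0, 0), r² = 80. |PO|² = (−14)² + (−17)² = 485.
By the tangent–radius right angle, tangent length = √(|PO|² − r²) = √405 = 9√5.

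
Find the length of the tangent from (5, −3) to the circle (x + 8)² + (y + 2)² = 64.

√106

With centre O = (−8, −2), |OP|² = 170 and r² = 64.
By the tangent–radius right angle, tangent length = √(|PO|² − r²) = √106.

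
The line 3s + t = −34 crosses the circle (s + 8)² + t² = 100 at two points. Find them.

(−14, 8) and (−8, −10)

Express t = −3s − 34 and substitute into the circle:
10s² + 220s + 1120 = 0  ⟹  s² + 22s + 112 = 0
s = −8 or s = −14, giving (−8, −10) and (−14, 8).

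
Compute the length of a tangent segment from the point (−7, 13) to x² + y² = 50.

The centre is (0, 0) and r = 5√2. The square of the distance from P to the centre is 49 + 169 = 218.
By the tangent–radius right angle, tangent length = √(|PO|² − r²) = √168 = 2√42.

2√42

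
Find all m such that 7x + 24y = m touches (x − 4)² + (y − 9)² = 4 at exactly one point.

m = 194 or m = 294

The line touches the circle iff its distance from (4, 9) is 2:
|7·4 + 24·9 − m| / √625 = 2
|m − (244)| = 2·25, so m = 294 or m = 194.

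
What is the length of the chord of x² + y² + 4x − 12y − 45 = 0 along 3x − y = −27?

5√10

Centre (−2, 6), r² = 85. Perpendicular distance d from centre to line = |15| / √10 = 15/√10.
Half the chord is √(r² − d²) = √(125/2), so the full chord is 5√10.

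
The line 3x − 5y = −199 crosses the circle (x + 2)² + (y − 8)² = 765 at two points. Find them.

(−23, 26) and (−8, 35)

Substitute y = (199 + 3x)/5:
34x² + 1054x + 6256 = 0  ⟹  x² + 31x + 184 = 0
x = −8 or x = −23, giving (−8, 35) and (−23, 26).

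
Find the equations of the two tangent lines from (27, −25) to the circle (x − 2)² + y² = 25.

3x + 4y = −19 and 4x + 3y = 33

Let a tangent through (27, −25) have slope m. Its distance from (2, 0) must equal 5:
[m·(−25) − (25)]² = 25(m² + 1)
12m² + 25m + 12 = 0, so m = −3/4 or m = −4/3.
Through (27, −25) these give 3x + 4y = −19 and 4x + 3y = 33.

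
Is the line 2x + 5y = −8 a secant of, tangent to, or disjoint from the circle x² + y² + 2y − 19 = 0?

Substituting the line into the circle gives 29x² + 12x − 491 = 0.
Discriminant = (12)² − 4·29·(−491) = 57100 > 0.
Two real roots: the line is a secant.

secant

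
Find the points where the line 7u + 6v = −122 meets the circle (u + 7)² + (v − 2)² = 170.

(−20, 3) and (−8, −11)

Express v = (−122 − 7u)/6 and substitute into the circle:
85u² + 2380u + 13600 = 0  ⟹  u² + 28u + 160 = 0
u = −8 or u = −20, giving (−8, −11) and (−20, 3).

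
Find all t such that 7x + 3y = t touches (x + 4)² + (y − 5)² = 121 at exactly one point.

For a tangent, require d(centre, line) = r = 11.
|7·(−4) + 3·5 − t| / √58 = 11
|t − (−13)| = 11√58.

t = −13 ± 11√58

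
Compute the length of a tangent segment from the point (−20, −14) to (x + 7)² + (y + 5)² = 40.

Centre (−7, −5), r² = 40. |PO|² = (−13)² + (−9)² = 250.
The tangent meets the radius at right angles, so tangent² = |PO|² − r² = 250 − 40 = 210.

√210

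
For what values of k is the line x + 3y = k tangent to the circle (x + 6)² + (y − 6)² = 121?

k = 12 ± 11√10

For a tangent, require d(centre, line) = r = 11.
|1·(−6) + 3·6 − k| / √10 = 11
|k − (12)| = 11√10.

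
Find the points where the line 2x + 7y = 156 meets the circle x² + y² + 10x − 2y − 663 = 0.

Express y = (156 − 2x)/7 and substitute into the circle:
53x² − 106x − 10335 = 0  ⟹  x² − 2x − 195 = 0
x = 15 or x = −13, giving (15, 18) and (−13, 26).

(−13, 26) and (15, 18)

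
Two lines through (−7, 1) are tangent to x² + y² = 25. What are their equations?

3x − 4y = −25 and 4x + 3y = −25

Let a tangent through (−7, 1) have slope m. Its distance from (0, 0) must equal 5:
(7m − (−1))² = 25(m² + 1)
12m² + 7m − 12 = 0, so m = 3/4 or m = −4/3.
Through (−7, 1) these give 3x − 4y = −25 and 4x + 3y = −25.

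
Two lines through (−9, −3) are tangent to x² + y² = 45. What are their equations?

x + 2y = −15 and 2x − y = −15

A line y − (−3) = m(x − (−9)) is tangent when its distance from (0, 0) is 3√5:
(9m − (3))² = 45(m² + 1)
2m² − 3m − 2 = 0, so m = −1/2 or m = 2.
With m = −1/2: x + 2y = −15. With m = 2: 2x − y = −15.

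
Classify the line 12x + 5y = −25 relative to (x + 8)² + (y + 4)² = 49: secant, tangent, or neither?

tangent

Substituting the line into the circle gives 169x² + 520x + 400 = 0.
Discriminant = (520)² − 4·169·(400) = 0.
A repeated root: the line is tangent.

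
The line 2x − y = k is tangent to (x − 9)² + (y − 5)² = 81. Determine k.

Tangency holds when the distance from the centre (9, 5) to the line equals the radius 9:
|2·9 − 1·5 − k| / √5 = 9
|k − (13)| = 9√5.

k = 13 ± 9√5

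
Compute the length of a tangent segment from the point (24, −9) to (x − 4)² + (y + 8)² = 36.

The centre is (4, −8) and r = 6. The square of the distance from P to the centre is 400 + 1 = 401.
The tangent meets the radius at right angles, so tangent² = |PO|² − r² = 401 − 36 = 365.

√365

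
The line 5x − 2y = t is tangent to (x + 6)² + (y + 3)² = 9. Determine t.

t = −24 ± 3√29

For a tangent, require d(centre, line) = r = 3.
|5·(−6) − 2·(−3) − t| / √29 = 3
|t − (−24)| = 3√29.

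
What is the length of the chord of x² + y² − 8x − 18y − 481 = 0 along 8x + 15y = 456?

34

Centre (4, 9), r² = 578. Perpendicular distance d from centre to line = |−289| / √289 = 289/√289.
Half the chord is √(r² − d²) = √(289), so the full chord is 34.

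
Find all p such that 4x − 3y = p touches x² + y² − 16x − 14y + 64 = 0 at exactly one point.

Tangency holds when the distance from the centre (8, 7) to the line equals the radius 7:
|4·8 − 3·7 − p| / √25 = 7
|p − (11)| = 7·5, so p = 46 or p = −24.

p = −24 or p = 46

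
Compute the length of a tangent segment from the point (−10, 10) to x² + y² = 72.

8√2

Centre (0, 0), r² = 72. |PO|² = (−10)² + (10)² = 200.
By the tangent–radius right angle, tangent length = √(|PO|² − r²) = √128 = 8√2.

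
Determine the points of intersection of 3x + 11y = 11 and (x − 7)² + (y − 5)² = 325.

(−11, 4) and (22, −5)

Substitute y = (11 − 3x)/11:
130x² − 1430x − 31460 = 0  ⟹  x² − 11x − 242 = 0
x = 22 or x = −11, giving (22, −5) and (−11, 4).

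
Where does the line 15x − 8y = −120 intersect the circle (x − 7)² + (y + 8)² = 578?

(−16, −15) and (0, 15)

Substitute y = (120 + 15x)/8:
289x² + 4624x = 0  ⟹  x² + 16x = 0
x = 0 or x = −16, giving (0, 15) and (−16, −15).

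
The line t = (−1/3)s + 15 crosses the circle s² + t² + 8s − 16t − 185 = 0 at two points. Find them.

(−15, 20) and (12, 11)

From the line, t = (45 − s)/3. Substituting:
10s² + 30s − 1800 = 0  ⟹  s² + 3s − 180 = 0
s = 12 or s = −15, giving (12, 11) and (−15, 20).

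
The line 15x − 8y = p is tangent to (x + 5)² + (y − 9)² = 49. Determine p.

p = −266 or p = −28

For a tangent, require d(centre, line) = r = 7.
|15·(−5) − 8·9 − p| / √289 = 7
|p − (−147)| = 7·17, so p = −28 or p = −266.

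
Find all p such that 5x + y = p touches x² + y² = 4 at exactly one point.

p = ±2√26

Tangency holds when the distance from the centre (0, 0) to the line equals the radius 2:
|5·0 + 1·0 − p| / √26 = 2
|p| = 2√26.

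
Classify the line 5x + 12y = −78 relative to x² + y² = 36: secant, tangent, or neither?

tangent

Substituting the line into the circle gives 169x² + 780x + 900 = 0.
Δ = 608400 − 608400 = 0.
A repeated root: the line is tangent.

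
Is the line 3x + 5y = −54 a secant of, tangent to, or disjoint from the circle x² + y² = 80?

disjoint

d² = (3·0 + 5·0 − (−54))²/34 = 1458/17; r² = 80.
Since d² > r², the line lies outside the circle.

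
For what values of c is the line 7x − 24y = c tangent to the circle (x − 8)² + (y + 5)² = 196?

For a tangent, require d(centre, line) = r = 14.
|7·8 − 24·(−5) − c| / √625 = 14
|c − (176)| = 14·25, so c = 526 or c = −174.

c = −174 or c = 526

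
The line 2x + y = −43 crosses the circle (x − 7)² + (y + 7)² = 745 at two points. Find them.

(−20, −3) and (−6, −31)

Express y = −2x − 43 and substitute into the circle:
5x² + 130x + 600 = 0  ⟹  x² + 26x + 120 = 0
x = −6 or x = −20, giving (−6, −31) and (−20, −3).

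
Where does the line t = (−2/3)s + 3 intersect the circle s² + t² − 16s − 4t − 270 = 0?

Substitute t = (9 − 2s)/3:
13s² − 156s − 2457 = 0  ⟹  s² − 12s − 189 = 0
s = 21 or s = −9, giving (21, −11) and (−9, 9).

(−9, 9) and (21, −11)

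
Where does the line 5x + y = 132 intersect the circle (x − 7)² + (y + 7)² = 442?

From the line, y = −5x + 132. Substituting:
26x² − 1404x + 18928 = 0  ⟹  x² − 54x + 728 = 0
x = 28 or x = 26, giving (28, −8) and (26, 2).

(26, 2) and (28, −8)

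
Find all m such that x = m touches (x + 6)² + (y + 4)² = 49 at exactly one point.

m = −13 or m = 1

Tangency holds when the distance from the centre (−6, −4) to the line equals the radius 7:
|1·(−6) + 0·(−4) − m| / √1 = 7
|m − (−6)| = 7, so m = 1 or m = −13.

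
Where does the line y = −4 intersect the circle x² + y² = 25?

(−3, −4) and (3, −4)

From the line, y = −4. Substituting:
x² − 9 = 0
x = 3 or x = −3, giving (3, −4) and (−3, −4).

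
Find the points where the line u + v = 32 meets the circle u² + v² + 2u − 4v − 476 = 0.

(14, 18) and (15, 17)

From the line, v = −u + 32. Substituting:
2u² − 58u + 420 = 0  ⟹  u² − 29u + 210 = 0
u = 15 or u = 14, giving (15, 17) and (14, 18).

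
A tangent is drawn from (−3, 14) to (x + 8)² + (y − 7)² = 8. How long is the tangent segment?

√66

With centre O = (−8, 7), |OP|² = 74 and r² = 8.
The tangent meets the radius at right angles, so tangent² = |PO|² − r² = 74 − 8 = 66.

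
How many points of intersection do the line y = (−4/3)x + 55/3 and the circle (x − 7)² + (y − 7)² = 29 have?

Centre (7, 7), r² = 29. Distance² from centre to line = (−6)²/25 = 36/25.
Since d² < r², the line cuts the circle twice.

2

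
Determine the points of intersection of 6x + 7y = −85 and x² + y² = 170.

(−13, −1) and (1, −13)

Express y = (−85 − 6x)/7 and substitute into the circle:
85x² + 1020x − 1105 = 0  ⟹  x² + 12x − 13 = 0
x = 1 or x = −13, giving (1, −13) and (−13, −1).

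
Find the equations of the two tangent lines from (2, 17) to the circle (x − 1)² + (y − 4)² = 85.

6x − 7y = −107 and 7x + 6y = 116

A line y − (17) = m(x − (2)) is tangent when its distance from (1, 4) is √85:
[m·(−1) − (−13)]² = 85(m² + 1)
42m² + 13m − 42 = 0, so m = 6/7 or m = −7/6.
With m = 6/7: 6x − 7y = −107. With m = −7/6: 7x + 6y = 116.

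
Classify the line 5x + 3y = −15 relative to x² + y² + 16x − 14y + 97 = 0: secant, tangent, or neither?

d² = (5·(−8) + 3·7 − (−15))²/34 = 8/17; r² = 16.
Since d² < r², the line cuts the circle twice.

secant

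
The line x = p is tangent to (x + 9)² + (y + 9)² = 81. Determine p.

The line touches the circle iff its distance from (−9, −9) is 9:
|1·(−9) + 0·(−9) − p| / √1 = 9
|p − (−9)| = 9, so p = 0 or p = −18.

p = −18 or p = 0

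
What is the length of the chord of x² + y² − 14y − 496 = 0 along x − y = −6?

33√2

Substitute y = x + 6:
2x² − 2x − 544 = 0  ⟹  x² − x − 272 = 0
x = 17 or x = −16, giving (17, 23) and (−16, −10).
|(17, 23) − (−16, −10)| = √((33)² + (33)²) = 33√2.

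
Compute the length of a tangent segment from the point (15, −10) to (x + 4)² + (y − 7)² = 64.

Centre (−4, 7), r² = 64. |PO|² = (19)² + (−17)² = 650.
By the tangent–radius right angle, tangent length = √(|PO|² − r²) = √586.

√586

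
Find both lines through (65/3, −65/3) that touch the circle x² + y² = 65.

7x + 4y = 65 and 4x + 7y = −65

Write the tangent as mx − y + (−65/3 − m·(65/3)) = 0 and set its distance from the centre to √65:
[m·(−65/3) − (65/3)]² = 65(m² + 1)
28m² + 65m + 28 = 0, so m = −7/4 or m = −4/7.
With m = −7/4: 7x + 4y = 65. With m = −4/7: 4x + 7y = −65.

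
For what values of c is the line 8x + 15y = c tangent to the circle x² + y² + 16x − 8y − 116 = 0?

c = −242 or c = 234

The line touches the circle iff its distance from (−8, 4) is 14:
|8·(−8) + 15·4 − c| / √289 = 14
|c − (−4)| = 14·17, so c = 234 or c = −242.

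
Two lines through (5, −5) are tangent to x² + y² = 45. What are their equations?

2x − y = 15 and x − 2y = 15

A line y − (−5) = m(x − (5)) is tangent when its distance from (0, 0) is 3√5:
[m·(−5) − (5)]² = 45(m² + 1)
2m² − 5m + 2 = 0, so m = 2 or m = 1/2.
With m = 2: 2x − y = 15. With m = 1/2: x − 2y = 15.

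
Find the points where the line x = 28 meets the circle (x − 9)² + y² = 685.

The line gives x = 28. Substituting into the circle:
y² − 324 = 0
y = 18 or y = −18, giving (28, 18) and (28, −18).

(28, −18) and (28, 18)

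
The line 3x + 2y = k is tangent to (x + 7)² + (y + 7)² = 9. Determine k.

Tangency holds when the distance from the centre (−7, −7) to the line equals the radius 3:
|3·(−7) + 2·(−7) − k| / √13 = 3
|k − (−35)| = 3√13.

k = −35 ± 3√13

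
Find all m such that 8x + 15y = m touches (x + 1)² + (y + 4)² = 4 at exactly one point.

m = −102 or m = −34

The line touches the circle iff its distance from (−1, −4) is 2:
|8·(−1) + 15·(−4) − m| / √289 = 2
|m − (−68)| = 2·17, so m = −34 or m = −102.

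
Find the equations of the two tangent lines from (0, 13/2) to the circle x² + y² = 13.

Let a tangent through (0, 13/2) have slope m. Its distance from (0, 0) must equal √13:
[m·(0) − (−13/2)]² = 13(m² + 1)
4m² − 9 = 0, so m = −3/2 or m = 3/2.
With m = −3/2: 3x + 2y = 13. With m = 3/2: 3x − 2y = −13.

3x + 2y = 13 and 3x − 2y = −13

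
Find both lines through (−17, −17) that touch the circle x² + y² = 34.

5x − 3y = −34 and 3x − 5y = 34

Let a tangent through (−17, −17) have slope m. Its distance from (0, 0) must equal √34:
(17m − (17))² = 34(m² + 1)
15m² − 34m + 15 = 0, so m = 5/3 or m = 3/5.
With m = 5/3: 5x − 3y = −34. With m = 3/5: 3x − 5y = 34.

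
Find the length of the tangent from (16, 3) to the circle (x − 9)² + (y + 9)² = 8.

Centre (9, −9), r² = 8. |PO|² = (7)² + (12)² = 193.
By the tangent–radius right angle, tangent length = √(|PO|² − r²) = √185.

√185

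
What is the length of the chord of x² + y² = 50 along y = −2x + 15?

2√5

Centre (0, 0), r² = 50. Perpendicular distance d from centre to line = |−15| / √5 = 15/√5.
Chord = 2√(r² − d²) = 2·√(5) = 2√5.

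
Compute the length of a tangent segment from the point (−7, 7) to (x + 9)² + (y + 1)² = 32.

With centre O = (−9, −1), |OP|² = 68 and r² = 32.
The tangent meets the radius at right angles, so tangent² = |PO|² − r² = 68 − 32 = 36.

6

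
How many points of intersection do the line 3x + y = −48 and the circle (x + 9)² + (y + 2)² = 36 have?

Substituting the line into the circle gives 10x² + 294x + 2161 = 0.
Discriminant = (294)² − 4·10·(2161) = −4 < 0.
No real roots: the line does not meet the circle.

0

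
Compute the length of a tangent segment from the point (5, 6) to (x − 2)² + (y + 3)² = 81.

3

The centre is (2, −3) and r = 9. The square of the distance from P to the centre is 9 + 81 = 90.
By the tangent–radius right angle, tangent length = √(|PO|² − r²) = √9 = 3.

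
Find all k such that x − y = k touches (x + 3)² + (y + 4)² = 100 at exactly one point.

Tangency holds when the distance from the centre (−3, −4) to the line equals the radius 10:
|1·(−3) − 1·(−4) − k| / √2 = 10
|k − (1)| = 10√2.

k = 1 ± 10√2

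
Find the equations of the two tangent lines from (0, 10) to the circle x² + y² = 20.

2x − y = −10 and 2x + y = 10

Let a tangent through (0, 10) have slope m. Its distance from (0, 0) must equal 2√5:
(0m − (−10))² = 20(m² + 1)
m² − 4 = 0, so m = 2 or m = −2.
With m = 2: 2x − y = −10. With m = −2: 2x + y = 10.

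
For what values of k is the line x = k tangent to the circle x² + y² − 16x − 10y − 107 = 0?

k = −6 or k = 22

For a tangent, require d(centre, line) = r = 14.
|1·8 + 0·5 − k| / √1 = 14
|k − (8)| = 14, so k = 22 or k = −6.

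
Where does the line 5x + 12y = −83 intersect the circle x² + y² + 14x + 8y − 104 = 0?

From the line, y = (−83 − 5x)/12. Substituting:
169x² + 2366x − 16055 = 0  ⟹  x² + 14x − 95 = 0
x = 5 or x = −19, giving (5, −9) and (−19, 1).

(−19, 1) and (5, −9)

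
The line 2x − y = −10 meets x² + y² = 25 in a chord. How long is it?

2√5

Substitute y = 2x + 10:
5x² + 40x + 75 = 0  ⟹  x² + 8x + 15 = 0
x = −3 or x = −5, giving (−3, 4) and (−5, 0).
|(−3, 4) − (−5, 0)| = √((2)² + (4)²) = 2√5.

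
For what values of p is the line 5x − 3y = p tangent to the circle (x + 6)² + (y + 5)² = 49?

Tangency holds when the distance from the centre (−6, −5) to the line equals the radius 7:
|5·(−6) − 3·(−5) − p| / √34 = 7
|p − (−15)| = 7√34.

p = −15 ± 7√34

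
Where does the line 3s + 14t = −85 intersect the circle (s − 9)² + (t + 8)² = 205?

From the line, t = (−85 − 3s)/14. Substituting:
205s² − 3690s − 23575 = 0  ⟹  s² − 18s − 115 = 0
s = 23 or s = −5, giving (23, −11) and (−5, −5).

(−5, −5) and (23, −11)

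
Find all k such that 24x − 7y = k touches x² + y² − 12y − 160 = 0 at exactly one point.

Tangency holds when the distance from the centre (0, 6) to the line equals the radius 14:
|24·0 − 7·6 − k| / √625 = 14
|k − (−42)| = 14·25, so k = 308 or k = −392.

k = −392 or k = 308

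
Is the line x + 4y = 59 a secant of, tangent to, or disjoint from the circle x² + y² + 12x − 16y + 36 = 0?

disjoint

Substituting the line into the circle gives 17x² + 138x + 281 = 0.
Δ = 19044 − 19108 = −64.
No real roots: the line does not meet the circle.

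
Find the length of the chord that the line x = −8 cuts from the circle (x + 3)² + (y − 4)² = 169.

24

The distance from (−3, 4) to the line is 5, and r² = 169.
Half the chord is √(r² − d²) = √(144), so the full chord is 24.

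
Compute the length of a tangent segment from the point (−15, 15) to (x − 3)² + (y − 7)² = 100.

12√2

With centre O = (3, 7), |OP|² = 388 and r² = 100.
Power of the point: PT² = |PO|² − r² = 288, so PT = 12√2.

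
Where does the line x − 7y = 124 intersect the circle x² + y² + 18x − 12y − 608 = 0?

From the line, y = (−124 + x)/7. Substituting:
50x² + 550x − 4000 = 0  ⟹  x² + 11x − 80 = 0
x = 5 or x = −16, giving (5, −17) and (−16, −20).

(−16, −20) and (5, −17)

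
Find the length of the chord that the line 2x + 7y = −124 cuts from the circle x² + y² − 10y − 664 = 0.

4√53

Substitute y = (−124 − 2x)/7:
53x² + 636x − 8480 = 0  ⟹  x² + 12x − 160 = 0
x = 8 or x = −20, giving (8, −20) and (−20, −12).
|(8, −20) − (−20, −12)| = √((28)² + (−8)²) = 4√53.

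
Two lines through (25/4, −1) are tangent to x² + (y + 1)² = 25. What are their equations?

Write the tangent as mx − y + (−1 − m·(25/4)) = 0 and set its distance from the centre to 5:
[m·(−25/4) − (0)]² = 25(m² + 1)
9m² − 16 = 0, so m = 4/3 or m = −4/3.
Through (25/4, −1) these give 4x − 3y = 28 and 4x + 3y = 22.

4x − 3y = 28 and 4x + 3y = 22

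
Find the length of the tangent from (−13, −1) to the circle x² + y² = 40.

With centre O = (0, 0), |OP|² = 170 and r² = 40.
Power of the point: PT² = |PO|² − r² = 130, so PT = √130.

√130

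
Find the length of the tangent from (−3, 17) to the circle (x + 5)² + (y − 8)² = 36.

Centre (−5, 8), r² = 36. |PO|² = (2)² + (9)² = 85.
By the tangent–radius right angle, tangent length = √(|PO|² − r²) = √49 = 7.

7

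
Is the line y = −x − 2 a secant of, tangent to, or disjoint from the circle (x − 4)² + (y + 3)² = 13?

secant

d² = (1·4 + 1·(−3) − (−2))²/2 = 9/2; r² = 13.
Since d² < r², the line cuts the circle twice.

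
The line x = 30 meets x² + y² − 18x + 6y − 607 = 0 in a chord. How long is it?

32

The line gives x = 30. Substituting into the circle:
y² + 6y − 247 = 0
y = 13 or y = −19, giving (30, 13) and (30, −19).
|(30, 13) − (30, −19)| = √((0)² + (32)²) = 32.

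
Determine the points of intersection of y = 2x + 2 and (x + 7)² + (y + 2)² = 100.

Substitute y = 2x + 2:
5x² + 30x − 35 = 0  ⟹  x² + 6x − 7 = 0
x = 1 or x = −7, giving (1, 4) and (−7, −12).

(−7, −12) and (1, 4)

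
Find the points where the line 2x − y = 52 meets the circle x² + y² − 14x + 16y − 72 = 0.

(18, −16) and (20, −12)

From the line, y = 2x − 52. Substituting:
5x² − 190x + 1800 = 0  ⟹  x² − 38x + 360 = 0
x = 20 or x = 18, giving (20, −12) and (18, −16).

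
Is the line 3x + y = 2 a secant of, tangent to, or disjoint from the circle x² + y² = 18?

Centre (0, 0), r² = 18. Distance² from centre to line = (−2)²/10 = 2/5.
Since d² < r², the line cuts the circle twice.

secant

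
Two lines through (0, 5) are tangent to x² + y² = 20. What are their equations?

x + 2y = 10 and x − 2y = −10

A line y − (5) = m(x − (0)) is tangent when its distance from (0, 0) is 2√5:
(0m − (−5))² = 20(m² + 1)
4m² − 1 = 0, so m = −1/2 or m = 1/2.
Through (0, 5) these give x + 2y = 10 and x − 2y = −10.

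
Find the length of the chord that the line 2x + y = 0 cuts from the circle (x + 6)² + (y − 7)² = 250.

14√5

From the line, y = −2x. Substituting:
5x² + 40x − 165 = 0  ⟹  x² + 8x − 33 = 0
x = 3 or x = −11, giving (3, −6) and (−11, 22).
|(3, −6) − (−11, 22)| = √((14)² + (−28)²) = 14√5.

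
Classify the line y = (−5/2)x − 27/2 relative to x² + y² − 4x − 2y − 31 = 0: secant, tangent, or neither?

Substituting the line into the circle gives 29x² + 274x + 713 = 0.
Δ = 75076 − 82708 = −7632.
No real roots: the line does not meet the circle.

neither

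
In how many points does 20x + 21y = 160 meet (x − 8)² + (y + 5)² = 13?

0

d² = (20·8 + 21·(−5) − (160))²/841 = 11025/841; r² = 13.
Since d² > r², the line lies outside the circle.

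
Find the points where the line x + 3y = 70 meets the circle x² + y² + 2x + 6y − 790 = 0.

Express y = (70 − x)/3 and substitute into the circle:
10x² − 140x − 950 = 0  ⟹  x² − 14x − 95 = 0
x = 19 or x = −5, giving (19, 17) and (−5, 25).

(−5, 25) and (19, 17)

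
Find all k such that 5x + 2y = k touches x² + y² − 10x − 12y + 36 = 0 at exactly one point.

The line touches the circle iff its distance from (5, 6) is 5:
|5·5 + 2·6 − k| / √29 = 5
|k − (37)| = 5√29.

k = 37 ± 5√29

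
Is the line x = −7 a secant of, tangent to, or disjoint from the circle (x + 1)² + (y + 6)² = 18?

disjoint

Substituting the line into the circle gives y² + 12y + 54 = 0.
Δ = 144 − 216 = −72.
No real roots: the line does not meet the circle.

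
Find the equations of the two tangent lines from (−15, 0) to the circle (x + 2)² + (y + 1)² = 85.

Write the tangent as mx − y + (0 − m·(−15)) = 0 and set its distance from the centre to √85:
(13m − (−1))² = 85(m² + 1)
42m² + 13m − 42 = 0, so m = 6/7 or m = −7/6.
With m = 6/7: 6x − 7y = −90. With m = −7/6: 7x + 6y = −105.

6x − 7y = −90 and 7x + 6y = −105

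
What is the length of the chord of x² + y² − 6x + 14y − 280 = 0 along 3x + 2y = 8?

10√13

The distance from (3, −7) to the line is 13/√13, and r² = 338.
Chord = 2√(r² − d²) = 2·√(325) = 10√13.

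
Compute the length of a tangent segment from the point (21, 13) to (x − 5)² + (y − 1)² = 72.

2√82

Centre (5, 1), r² = 72. |PO|² = (16)² + (12)² = 400.
Power of the point: PT² = |PO|² − r² = 328, so PT = 2√82.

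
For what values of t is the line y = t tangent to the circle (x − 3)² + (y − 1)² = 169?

t = −12 or t = 14

The line touches the circle iff its distance from (3, 1) is 13:
|0·3 + 1·1 − t| / √1 = 13
|t − (1)| = 13, so t = 14 or t = −12.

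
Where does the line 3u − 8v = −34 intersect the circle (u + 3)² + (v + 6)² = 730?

(−30, −7) and (18, 11)

From the line, v = (34 + 3u)/8. Substituting:
73u² + 876u − 39420 = 0  ⟹  u² + 12u − 540 = 0
u = 18 or u = −30, giving (18, 11) and (−30, −7).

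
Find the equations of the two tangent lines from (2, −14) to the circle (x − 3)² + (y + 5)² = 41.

Write the tangent as mx − y + (−14 − m·(2)) = 0 and set its distance from the centre to √41:
(1m − (9))² = 41(m² + 1)
20m² + 9m − 20 = 0, so m = −5/4 or m = 4/5.
With m = −5/4: 5x + 4y = −46. With m = 4/5: 4x − 5y = 78.

5x + 4y = −46 and 4x − 5y = 78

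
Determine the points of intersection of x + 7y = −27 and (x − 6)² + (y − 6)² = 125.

From the line, y = (−27 − x)/7. Substituting:
50x² − 450x + 400 = 0  ⟹  x² − 9x + 8 = 0
x = 8 or x = 1, giving (8, −5) and (1, −4).

(1, −4) and (8, −5)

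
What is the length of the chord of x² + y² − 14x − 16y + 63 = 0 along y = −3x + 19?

4√10

Centre (7, 8), r² = 50. Perpendicular distance d from centre to line = |10| / √10 = 10/√10.
Half the chord is √(r² − d²) = √(40), so the full chord is 4√10.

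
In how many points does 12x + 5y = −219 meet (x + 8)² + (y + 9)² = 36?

1

Substituting the line into the circle gives 169x² + 4576x + 30976 = 0.
Discriminant = (4576)² − 4·169·(30976) = 0.
A repeated root: the line is tangent.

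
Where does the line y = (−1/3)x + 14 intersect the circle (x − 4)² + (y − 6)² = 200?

Express y = (42 − x)/3 and substitute into the circle:
10x² − 120x − 1080 = 0  ⟹  x² − 12x − 108 = 0
x = 18 or x = −6, giving (18, 8) and (−6, 16).

(−6, 16) and (18, 8)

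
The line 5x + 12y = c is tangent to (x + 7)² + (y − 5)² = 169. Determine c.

For a tangent, require d(centre, line) = r = 13.
|5·(−7) + 12·5 − c| / √169 = 13
|c − (25)| = 13·13, so c = 194 or c = −144.

c = −144 or c = 194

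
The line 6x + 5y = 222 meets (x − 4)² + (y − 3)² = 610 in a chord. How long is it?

From the line, y = (222 − 6x)/5. Substituting:
61x² − 2684x + 27999 = 0  ⟹  x² − 44x + 459 = 0
x = 27 or x = 17, giving (27, 12) and (17, 24).
|(27, 12) − (17, 24)| = √((10)² + (−12)²) = 2√61.

2√61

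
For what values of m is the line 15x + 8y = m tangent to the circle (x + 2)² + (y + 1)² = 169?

m = −259 or m = 183

For a tangent, require d(centre, line) = r = 13.
|15·(−2) + 8·(−1) − m| / √289 = 13
|m − (−38)| = 13·17, so m = 183 or m = −259.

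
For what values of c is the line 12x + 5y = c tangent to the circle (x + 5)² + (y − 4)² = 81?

c = −157 or c = 77

Tangency holds when the distance from the centre (−5, 4) to the line equals the radius 9:
|12·(−5) + 5·4 − c| / √169 = 9
|c − (−40)| = 9·13, so c = 77 or c = −157.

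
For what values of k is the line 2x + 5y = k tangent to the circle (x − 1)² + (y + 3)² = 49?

For a tangent, require d(centre, line) = r = 7.
|2·1 + 5·(−3) − k| / √29 = 7
|k − (−13)| = 7√29.

k = −13 ± 7√29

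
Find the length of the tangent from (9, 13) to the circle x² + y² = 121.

√129

The centre is (0, 0) and r = 11. The square of the distance from P to the centre is 81 + 169 = 250.
By the tangent–radius right angle, tangent length = √(|PO|² − r²) = √129.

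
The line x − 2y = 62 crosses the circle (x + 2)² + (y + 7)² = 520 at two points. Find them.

Express y = (−62 + x)/2 and substitute into the circle:
5x² − 80x + 240 = 0  ⟹  x² − 16x + 48 = 0
x = 12 or x = 4, giving (12, −25) and (4, −29).

(4, −29) and (12, −25)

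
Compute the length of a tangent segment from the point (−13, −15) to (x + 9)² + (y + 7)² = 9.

With centre O = (−9, −7), |OP|² = 80 and r² = 9.
Power of the point: PT² = |PO|² − r² = 71, so PT = √71.

√71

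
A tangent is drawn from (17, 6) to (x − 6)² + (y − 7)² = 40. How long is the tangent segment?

√82

The centre is (6, 7) and r = 2√10. The square of the distance from P to the centre is 121 + 1 = 122.
Power of the point: PT² = |PO|² − r² = 82, so PT = √82.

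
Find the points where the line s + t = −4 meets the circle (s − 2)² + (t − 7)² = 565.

From the line, t = −s − 4. Substituting:
2s² + 18s − 440 = 0  ⟹  s² + 9s − 220 = 0
s = 11 or s = −20, giving (11, −15) and (−20, 16).

(−20, 16) and (11, −15)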